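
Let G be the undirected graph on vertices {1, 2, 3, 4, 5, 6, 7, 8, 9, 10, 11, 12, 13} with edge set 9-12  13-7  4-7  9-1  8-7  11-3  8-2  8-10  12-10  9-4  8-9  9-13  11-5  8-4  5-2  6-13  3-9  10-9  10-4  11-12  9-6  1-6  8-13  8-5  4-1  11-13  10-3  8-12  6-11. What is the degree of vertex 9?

8

Neighbors of 9: 1, 3, 4, 6, 8, 10, 12, 13.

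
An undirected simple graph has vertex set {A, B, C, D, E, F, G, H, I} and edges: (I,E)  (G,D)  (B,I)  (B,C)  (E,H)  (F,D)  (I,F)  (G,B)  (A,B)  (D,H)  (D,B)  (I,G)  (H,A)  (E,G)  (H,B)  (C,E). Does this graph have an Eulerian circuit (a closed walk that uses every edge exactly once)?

Yes

Degrees: A:2, B:6, C:2, D:4, E:4, F:2, G:4, H:4, I:4
Every vertex has even degree and the edges form a single connected piece, so an Eulerian circuit exists.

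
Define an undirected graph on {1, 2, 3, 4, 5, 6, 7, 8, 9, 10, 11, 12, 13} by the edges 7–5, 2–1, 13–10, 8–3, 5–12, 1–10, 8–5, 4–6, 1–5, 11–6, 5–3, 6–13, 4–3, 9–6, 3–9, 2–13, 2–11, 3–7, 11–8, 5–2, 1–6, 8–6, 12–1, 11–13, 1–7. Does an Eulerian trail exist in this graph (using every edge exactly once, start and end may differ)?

Degrees: 1:6, 2:4, 3:5, 4:2, 5:6, 6:6, 7:3, 8:4, 9:2, 10:2, 11:4, 12:2, 13:4
Odd-degree vertices: 3, 7 (2 total).
The non-isolated vertices are connected and exactly 2 have odd degree, so an Eulerian trail exists (from 3 to 7).

Yes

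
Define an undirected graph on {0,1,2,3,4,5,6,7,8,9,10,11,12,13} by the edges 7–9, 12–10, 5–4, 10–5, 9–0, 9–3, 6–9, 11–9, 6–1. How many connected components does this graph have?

Component: {2}
Component: {8}
Component: {13}
Component: {4, 5, 10, 12}
Component: {0, 1, 3, 6, 7, 9, 11}

5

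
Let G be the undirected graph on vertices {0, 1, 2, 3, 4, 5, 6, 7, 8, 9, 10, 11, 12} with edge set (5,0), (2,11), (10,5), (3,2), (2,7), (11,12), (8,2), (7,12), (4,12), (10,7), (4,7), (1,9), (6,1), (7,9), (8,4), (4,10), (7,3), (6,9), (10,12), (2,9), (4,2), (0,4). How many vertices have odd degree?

0

Degrees: 0:2, 1:2, 2:6, 3:2, 4:6, 5:2, 6:2, 7:6, 8:2, 9:4, 10:4, 11:2, 12:4
Odd-degree vertices: none.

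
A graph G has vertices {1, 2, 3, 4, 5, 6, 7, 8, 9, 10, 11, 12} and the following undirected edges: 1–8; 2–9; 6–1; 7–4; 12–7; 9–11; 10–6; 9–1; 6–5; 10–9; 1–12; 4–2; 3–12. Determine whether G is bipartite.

Yes

Partition the vertices as {4, 6, 8, 9, 12} vs {1, 2, 3, 5, 7, 10, 11}. Each listed edge has one endpoint in each part, so the graph is bipartite.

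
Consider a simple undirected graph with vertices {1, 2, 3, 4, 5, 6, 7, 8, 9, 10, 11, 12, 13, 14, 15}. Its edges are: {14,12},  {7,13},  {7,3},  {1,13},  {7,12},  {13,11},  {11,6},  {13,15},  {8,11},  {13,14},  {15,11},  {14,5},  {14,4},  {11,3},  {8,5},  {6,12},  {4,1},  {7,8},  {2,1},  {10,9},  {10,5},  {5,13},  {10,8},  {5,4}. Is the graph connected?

Starting from 1 and exploring outward reaches every vertex (1, 13, 4, 2, 11, 14, 15, 5, 7, 8, 6, 3, 12, 10, 9); the graph is connected.

Yes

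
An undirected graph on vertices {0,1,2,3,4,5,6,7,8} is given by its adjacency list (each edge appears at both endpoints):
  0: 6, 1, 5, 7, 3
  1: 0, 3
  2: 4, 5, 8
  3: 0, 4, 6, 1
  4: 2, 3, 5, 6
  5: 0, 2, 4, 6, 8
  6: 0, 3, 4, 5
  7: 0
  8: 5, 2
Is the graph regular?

Degrees: 0:5, 1:2, 2:3, 3:4, 4:4, 5:5, 6:4, 7:1, 8:2
Vertex 7 has degree 1 while 0 has degree 5, so the graph is not regular.

No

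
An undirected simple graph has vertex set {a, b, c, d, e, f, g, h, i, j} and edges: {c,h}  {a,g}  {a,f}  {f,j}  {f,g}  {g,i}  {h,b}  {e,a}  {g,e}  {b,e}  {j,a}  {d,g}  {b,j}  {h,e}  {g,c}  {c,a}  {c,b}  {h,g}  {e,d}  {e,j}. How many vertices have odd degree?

4

Degrees: a:5, b:4, c:4, d:2, e:6, f:3, g:7, h:4, i:1, j:4
Odd-degree vertices: a, f, g, i.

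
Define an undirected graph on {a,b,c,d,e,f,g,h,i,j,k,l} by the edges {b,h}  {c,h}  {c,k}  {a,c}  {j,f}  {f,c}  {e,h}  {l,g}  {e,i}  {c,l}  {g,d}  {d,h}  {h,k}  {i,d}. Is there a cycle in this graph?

|V| = 12, |E| = 14, number of components = 1.
One cycle is c-h-d-g-l-c.

Yes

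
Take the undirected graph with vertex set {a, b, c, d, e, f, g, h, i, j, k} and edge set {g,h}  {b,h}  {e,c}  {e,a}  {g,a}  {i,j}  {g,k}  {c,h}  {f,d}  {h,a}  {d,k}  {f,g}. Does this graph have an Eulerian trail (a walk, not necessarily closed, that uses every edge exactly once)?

Degrees: a:3, b:1, c:2, d:2, e:2, f:2, g:4, h:4, i:1, j:1, k:2
Odd-degree vertices: a, b, i, j (4 total).
An Eulerian trail requires 0 or 2 odd-degree vertices; here there are 4.

No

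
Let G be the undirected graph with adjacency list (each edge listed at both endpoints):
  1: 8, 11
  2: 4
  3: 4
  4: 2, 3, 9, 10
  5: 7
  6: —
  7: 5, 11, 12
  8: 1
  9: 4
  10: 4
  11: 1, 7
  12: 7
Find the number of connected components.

Component: {6}
Component: {2, 3, 4, 9, 10}
Component: {1, 5, 7, 8, 11, 12}

3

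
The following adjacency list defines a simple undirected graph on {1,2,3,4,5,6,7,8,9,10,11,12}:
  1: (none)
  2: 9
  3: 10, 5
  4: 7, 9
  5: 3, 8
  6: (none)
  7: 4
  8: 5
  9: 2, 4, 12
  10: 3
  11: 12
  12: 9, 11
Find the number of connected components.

4

Component: {1}
Component: {6}
Component: {3, 5, 8, 10}
Component: {2, 4, 7, 9, 11, 12}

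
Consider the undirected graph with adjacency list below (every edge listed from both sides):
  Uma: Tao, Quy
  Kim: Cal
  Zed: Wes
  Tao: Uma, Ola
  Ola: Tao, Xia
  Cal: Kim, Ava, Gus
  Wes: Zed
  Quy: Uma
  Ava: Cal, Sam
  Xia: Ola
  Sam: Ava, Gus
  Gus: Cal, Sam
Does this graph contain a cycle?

|V| = 12, |E| = 10, number of components = 3.
Since 10 > 12 - 3, a cycle must exist; for instance Cal-Ava-Sam-Gus-Cal.

Yes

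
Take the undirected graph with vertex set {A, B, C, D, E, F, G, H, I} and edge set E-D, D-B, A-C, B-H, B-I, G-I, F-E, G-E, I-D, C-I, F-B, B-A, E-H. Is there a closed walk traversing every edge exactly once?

Degrees: A:2, B:5, C:2, D:3, E:4, F:2, G:2, H:2, I:4
B, D have odd degree; an Eulerian circuit needs every degree to be even, so none exists.

No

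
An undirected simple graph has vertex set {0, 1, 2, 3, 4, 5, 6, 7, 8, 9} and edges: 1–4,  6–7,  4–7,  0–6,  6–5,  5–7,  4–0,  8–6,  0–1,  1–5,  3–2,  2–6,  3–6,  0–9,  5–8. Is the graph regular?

No

Degrees: 0:4, 1:3, 2:2, 3:2, 4:3, 5:4, 6:6, 7:3, 8:2, 9:1
Degrees are not all equal (e.g. deg(9)=1 but deg(6)=6); not regular.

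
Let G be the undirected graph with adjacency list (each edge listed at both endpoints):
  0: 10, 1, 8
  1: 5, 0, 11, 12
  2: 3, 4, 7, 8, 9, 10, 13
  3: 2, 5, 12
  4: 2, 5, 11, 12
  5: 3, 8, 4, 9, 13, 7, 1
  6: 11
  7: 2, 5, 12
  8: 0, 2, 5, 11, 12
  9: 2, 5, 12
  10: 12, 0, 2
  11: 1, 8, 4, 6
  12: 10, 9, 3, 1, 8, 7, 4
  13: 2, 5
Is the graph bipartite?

A valid 2-coloring puts {1, 3, 4, 6, 7, 8, 9, 10, 13} on one side and {0, 2, 5, 11, 12} on the other; every edge crosses between the two sides.

Yes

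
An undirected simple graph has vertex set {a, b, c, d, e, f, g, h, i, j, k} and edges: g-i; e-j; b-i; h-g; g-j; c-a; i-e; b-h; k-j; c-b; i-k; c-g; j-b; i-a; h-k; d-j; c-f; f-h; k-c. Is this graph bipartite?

Yes

A valid 2-coloring puts {c, h, i, j} on one side and {a, b, d, e, f, g, k} on the other; every edge crosses between the two sides.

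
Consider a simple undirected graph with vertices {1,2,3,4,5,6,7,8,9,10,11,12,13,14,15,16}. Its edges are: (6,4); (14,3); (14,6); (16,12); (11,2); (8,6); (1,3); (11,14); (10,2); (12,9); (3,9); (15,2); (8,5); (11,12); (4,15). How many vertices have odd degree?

10

Degrees: 1:1, 2:3, 3:3, 4:2, 5:1, 6:3, 7:0, 8:2, 9:2, 10:1, 11:3, 12:3, 13:0, 14:3, 15:2, 16:1
Odd-degree vertices: 1, 2, 3, 5, 6, 10, 11, 12, 14, 16.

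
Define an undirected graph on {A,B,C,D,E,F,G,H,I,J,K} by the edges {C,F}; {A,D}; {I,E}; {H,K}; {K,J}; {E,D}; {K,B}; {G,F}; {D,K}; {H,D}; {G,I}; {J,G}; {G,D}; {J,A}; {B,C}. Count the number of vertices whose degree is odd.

Degrees: A:2, B:2, C:2, D:5, E:2, F:2, G:4, H:2, I:2, J:3, K:4
Odd-degree vertices: D, J.

2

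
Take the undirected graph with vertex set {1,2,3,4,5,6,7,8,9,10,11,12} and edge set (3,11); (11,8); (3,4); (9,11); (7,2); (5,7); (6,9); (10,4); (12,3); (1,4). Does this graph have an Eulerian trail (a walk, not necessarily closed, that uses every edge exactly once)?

Degrees: 1:1, 2:1, 3:3, 4:3, 5:1, 6:1, 7:2, 8:1, 9:2, 10:1, 11:3, 12:1
Odd-degree vertices: 1, 2, 3, 4, 5, 6, 8, 10, 11, 12 (10 total).
With 10 odd-degree vertices (more than two), no single trail can use every edge.

No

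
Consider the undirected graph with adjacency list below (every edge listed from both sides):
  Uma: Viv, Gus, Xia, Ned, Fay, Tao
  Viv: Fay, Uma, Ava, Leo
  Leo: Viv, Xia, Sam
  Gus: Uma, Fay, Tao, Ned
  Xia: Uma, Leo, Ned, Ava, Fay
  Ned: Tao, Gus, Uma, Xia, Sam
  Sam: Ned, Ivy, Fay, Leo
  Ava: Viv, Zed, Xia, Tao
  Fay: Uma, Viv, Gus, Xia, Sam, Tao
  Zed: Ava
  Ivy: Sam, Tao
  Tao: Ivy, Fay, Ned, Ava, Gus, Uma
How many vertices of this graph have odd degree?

Degrees: Uma:6, Viv:4, Leo:3, Gus:4, Xia:5, Ned:5, Sam:4, Ava:4, Fay:6, Zed:1, Ivy:2, Tao:6
Odd-degree vertices: Leo, Xia, Ned, Zed.

4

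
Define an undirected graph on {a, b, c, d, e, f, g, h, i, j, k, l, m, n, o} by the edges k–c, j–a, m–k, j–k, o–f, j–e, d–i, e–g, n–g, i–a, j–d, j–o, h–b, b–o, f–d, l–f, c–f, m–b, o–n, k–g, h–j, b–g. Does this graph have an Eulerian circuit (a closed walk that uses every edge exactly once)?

Degrees: a:2, b:4, c:2, d:3, e:2, f:4, g:4, h:2, i:2, j:6, k:4, l:1, m:2, n:2, o:4
d, l have odd degree; an Eulerian circuit needs every degree to be even, so none exists.

No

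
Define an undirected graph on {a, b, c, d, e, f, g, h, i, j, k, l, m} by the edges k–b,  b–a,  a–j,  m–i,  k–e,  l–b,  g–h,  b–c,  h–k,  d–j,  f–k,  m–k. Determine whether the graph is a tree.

Yes

|V| = 13, |E| = 12.
It is connected with exactly 12 edges, hence acyclic — it is a tree.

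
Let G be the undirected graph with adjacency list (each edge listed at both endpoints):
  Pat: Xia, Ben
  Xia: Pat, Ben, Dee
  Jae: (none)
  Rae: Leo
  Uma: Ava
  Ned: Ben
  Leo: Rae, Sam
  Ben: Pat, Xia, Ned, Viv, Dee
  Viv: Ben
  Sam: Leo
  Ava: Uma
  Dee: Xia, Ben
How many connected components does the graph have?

4

Component: {Jae}
Component: {Uma, Ava}
Component: {Rae, Leo, Sam}
Component: {Pat, Xia, Ned, Ben, Viv, Dee}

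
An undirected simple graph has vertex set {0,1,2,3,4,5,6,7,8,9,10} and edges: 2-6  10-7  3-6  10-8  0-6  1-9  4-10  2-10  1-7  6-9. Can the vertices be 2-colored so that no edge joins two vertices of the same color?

Partition the vertices as {1, 5, 6, 10} vs {0, 2, 3, 4, 7, 8, 9}. Each listed edge has one endpoint in each part, so the graph is bipartite.

Yes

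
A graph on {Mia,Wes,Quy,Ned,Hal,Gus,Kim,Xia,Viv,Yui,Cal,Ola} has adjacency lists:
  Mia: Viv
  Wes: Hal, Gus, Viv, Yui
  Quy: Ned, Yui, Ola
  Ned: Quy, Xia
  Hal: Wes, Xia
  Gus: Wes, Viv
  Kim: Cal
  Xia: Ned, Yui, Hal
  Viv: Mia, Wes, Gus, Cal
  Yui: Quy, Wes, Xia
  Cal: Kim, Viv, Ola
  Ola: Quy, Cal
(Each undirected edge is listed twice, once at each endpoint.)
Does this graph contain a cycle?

The graph has 12 vertices, 15 edges, and 1 connected component.
Since 15 > 12 - 1, a cycle must exist; for instance Viv-Gus-Wes-Viv.

Yes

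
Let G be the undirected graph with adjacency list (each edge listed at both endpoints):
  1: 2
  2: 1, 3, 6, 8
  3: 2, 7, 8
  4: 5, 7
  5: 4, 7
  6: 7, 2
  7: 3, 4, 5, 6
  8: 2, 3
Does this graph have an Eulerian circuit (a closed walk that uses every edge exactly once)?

Degrees: 1:1, 2:4, 3:3, 4:2, 5:2, 6:2, 7:4, 8:2
Vertices with odd degree: 1, 3. An Eulerian circuit requires all degrees even.

No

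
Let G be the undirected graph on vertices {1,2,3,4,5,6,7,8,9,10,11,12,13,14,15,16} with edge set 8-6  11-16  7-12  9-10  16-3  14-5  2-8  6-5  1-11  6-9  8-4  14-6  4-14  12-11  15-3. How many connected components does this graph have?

Component: {13}
Component: {1, 3, 7, 11, 12, 15, 16}
Component: {2, 4, 5, 6, 8, 9, 10, 14}

3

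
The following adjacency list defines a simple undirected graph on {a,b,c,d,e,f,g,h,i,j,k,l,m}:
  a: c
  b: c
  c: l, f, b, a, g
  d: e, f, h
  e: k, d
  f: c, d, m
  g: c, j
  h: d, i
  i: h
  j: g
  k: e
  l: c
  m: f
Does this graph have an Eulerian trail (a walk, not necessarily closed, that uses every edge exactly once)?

Degrees: a:1, b:1, c:5, d:3, e:2, f:3, g:2, h:2, i:1, j:1, k:1, l:1, m:1
Odd-degree vertices: a, b, c, d, f, i, j, k, l, m (10 total).
With 10 odd-degree vertices (more than two), no single trail can use every edge.

No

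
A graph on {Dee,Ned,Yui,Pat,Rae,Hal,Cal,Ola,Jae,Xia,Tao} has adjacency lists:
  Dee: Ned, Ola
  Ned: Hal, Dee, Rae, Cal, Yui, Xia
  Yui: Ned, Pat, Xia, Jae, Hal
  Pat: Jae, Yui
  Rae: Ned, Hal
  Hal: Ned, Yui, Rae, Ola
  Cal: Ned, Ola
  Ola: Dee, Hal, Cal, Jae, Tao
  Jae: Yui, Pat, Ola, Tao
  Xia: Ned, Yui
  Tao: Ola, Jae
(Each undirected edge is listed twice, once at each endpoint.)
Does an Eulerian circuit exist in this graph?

No

Degrees: Dee:2, Ned:6, Yui:5, Pat:2, Rae:2, Hal:4, Cal:2, Ola:5, Jae:4, Xia:2, Tao:2
Yui, Ola have odd degree; an Eulerian circuit needs every degree to be even, so none exists.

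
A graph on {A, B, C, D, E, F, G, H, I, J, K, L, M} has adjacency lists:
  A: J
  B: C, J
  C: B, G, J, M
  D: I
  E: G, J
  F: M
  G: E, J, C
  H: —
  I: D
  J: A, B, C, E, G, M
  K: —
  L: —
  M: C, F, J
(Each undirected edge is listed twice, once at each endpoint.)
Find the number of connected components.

5

Component: {H}
Component: {K}
Component: {L}
Component: {D, I}
Component: {A, B, C, E, F, G, J, M}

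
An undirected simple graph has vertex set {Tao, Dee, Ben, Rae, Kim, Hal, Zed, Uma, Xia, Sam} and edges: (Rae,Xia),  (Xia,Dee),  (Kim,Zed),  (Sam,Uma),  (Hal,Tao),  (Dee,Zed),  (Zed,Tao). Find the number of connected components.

3

Component: {Ben}
Component: {Uma, Sam}
Component: {Tao, Dee, Rae, Kim, Hal, Zed, Xia}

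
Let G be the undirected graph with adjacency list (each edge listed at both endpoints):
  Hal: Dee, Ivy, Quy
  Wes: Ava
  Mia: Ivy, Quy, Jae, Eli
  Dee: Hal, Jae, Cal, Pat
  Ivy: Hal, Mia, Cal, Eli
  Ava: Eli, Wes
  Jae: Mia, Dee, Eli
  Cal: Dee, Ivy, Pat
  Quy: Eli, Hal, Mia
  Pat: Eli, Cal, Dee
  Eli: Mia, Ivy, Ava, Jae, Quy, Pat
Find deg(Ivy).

4

Neighbors of Ivy: Hal, Mia, Cal, Eli.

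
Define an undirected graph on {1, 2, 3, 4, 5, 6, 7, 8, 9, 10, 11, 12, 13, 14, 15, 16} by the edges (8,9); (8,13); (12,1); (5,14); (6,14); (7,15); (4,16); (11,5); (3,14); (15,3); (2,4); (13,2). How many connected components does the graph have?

Component: {10}
Component: {1, 12}
Component: {2, 4, 8, 9, 13, 16}
Component: {3, 5, 6, 7, 11, 14, 15}

4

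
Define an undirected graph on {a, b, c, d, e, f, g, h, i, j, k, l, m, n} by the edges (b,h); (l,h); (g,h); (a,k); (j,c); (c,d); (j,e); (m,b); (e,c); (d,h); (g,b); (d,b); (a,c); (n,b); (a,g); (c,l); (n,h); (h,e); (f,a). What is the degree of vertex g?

Neighbors of g: a, b, h.

3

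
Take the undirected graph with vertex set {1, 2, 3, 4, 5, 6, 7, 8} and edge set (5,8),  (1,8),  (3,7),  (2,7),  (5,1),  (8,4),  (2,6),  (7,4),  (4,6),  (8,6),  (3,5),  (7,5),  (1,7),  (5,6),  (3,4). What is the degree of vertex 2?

2

Neighbors of 2: 6, 7.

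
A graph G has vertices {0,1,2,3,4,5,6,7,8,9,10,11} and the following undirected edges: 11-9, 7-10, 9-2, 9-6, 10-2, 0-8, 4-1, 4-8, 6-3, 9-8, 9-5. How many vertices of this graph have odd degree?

Degrees: 0:1, 1:1, 2:2, 3:1, 4:2, 5:1, 6:2, 7:1, 8:3, 9:5, 10:2, 11:1
Odd-degree vertices: 0, 1, 3, 5, 7, 8, 9, 11.

8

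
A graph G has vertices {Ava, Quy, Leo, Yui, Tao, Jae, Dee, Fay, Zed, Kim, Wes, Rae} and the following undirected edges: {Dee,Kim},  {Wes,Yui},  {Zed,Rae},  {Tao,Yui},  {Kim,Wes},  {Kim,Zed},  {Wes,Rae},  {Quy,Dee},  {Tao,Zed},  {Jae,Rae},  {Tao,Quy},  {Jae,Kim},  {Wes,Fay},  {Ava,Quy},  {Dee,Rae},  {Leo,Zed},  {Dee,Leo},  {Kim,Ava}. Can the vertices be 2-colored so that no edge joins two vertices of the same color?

No

Dee-Quy-Tao-Zed-Rae-Dee is an odd cycle (length 5), and a bipartite graph can contain only even cycles.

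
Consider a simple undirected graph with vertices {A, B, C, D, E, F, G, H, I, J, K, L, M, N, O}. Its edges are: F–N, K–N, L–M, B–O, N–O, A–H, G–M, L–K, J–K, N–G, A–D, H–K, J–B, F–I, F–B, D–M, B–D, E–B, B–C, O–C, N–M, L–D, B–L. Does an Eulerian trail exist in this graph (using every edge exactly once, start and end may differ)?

No

Degrees: A:2, B:7, C:2, D:4, E:1, F:3, G:2, H:2, I:1, J:2, K:4, L:4, M:4, N:5, O:3
Odd-degree vertices: B, E, F, I, N, O (6 total).
An Eulerian trail requires 0 or 2 odd-degree vertices; here there are 6.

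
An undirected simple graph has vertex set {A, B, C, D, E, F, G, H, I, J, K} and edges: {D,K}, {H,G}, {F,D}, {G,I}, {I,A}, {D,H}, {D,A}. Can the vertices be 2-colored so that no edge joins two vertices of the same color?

The cycle A-I-G-H-D-A has length 5, which is odd, so the graph is not bipartite.

No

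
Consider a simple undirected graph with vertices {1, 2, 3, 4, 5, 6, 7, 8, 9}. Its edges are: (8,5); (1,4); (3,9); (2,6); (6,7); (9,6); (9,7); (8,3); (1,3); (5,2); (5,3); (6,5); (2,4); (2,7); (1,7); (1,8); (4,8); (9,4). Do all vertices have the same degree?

Yes

Degrees: 1:4, 2:4, 3:4, 4:4, 5:4, 6:4, 7:4, 8:4, 9:4
All degrees equal 4; the graph is regular.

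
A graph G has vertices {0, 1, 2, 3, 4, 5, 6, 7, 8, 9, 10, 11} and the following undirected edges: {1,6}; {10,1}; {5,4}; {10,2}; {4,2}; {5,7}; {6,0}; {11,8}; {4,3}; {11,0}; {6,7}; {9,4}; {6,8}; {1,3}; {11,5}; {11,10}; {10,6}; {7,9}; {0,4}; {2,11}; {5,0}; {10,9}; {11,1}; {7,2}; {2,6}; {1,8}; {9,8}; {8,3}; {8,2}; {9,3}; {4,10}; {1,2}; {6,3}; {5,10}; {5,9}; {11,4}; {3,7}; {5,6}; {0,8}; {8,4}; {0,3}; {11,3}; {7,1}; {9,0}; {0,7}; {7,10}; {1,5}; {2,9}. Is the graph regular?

Yes

Degrees: 0:8, 1:8, 2:8, 3:8, 4:8, 5:8, 6:8, 7:8, 8:8, 9:8, 10:8, 11:8
All degrees equal 8; the graph is regular.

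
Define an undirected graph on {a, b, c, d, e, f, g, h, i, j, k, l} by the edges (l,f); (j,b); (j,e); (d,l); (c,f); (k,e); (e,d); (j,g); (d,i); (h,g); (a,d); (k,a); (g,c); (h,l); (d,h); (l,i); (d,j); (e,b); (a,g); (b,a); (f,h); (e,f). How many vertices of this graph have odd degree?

Degrees: a:4, b:3, c:2, d:6, e:5, f:4, g:4, h:4, i:2, j:4, k:2, l:4
Odd-degree vertices: b, e.

2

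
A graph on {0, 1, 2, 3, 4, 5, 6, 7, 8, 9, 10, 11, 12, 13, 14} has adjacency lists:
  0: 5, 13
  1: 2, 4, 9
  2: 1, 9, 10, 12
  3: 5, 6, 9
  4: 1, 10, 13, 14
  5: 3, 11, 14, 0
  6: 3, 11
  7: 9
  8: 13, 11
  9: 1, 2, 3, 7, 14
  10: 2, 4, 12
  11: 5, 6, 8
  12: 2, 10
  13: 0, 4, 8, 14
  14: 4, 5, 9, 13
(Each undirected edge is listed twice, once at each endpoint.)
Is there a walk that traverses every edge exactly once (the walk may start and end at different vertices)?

Degrees: 0:2, 1:3, 2:4, 3:3, 4:4, 5:4, 6:2, 7:1, 8:2, 9:5, 10:3, 11:3, 12:2, 13:4, 14:4
Odd-degree vertices: 1, 3, 7, 9, 10, 11 (6 total).
An Eulerian trail requires 0 or 2 odd-degree vertices; here there are 6.

No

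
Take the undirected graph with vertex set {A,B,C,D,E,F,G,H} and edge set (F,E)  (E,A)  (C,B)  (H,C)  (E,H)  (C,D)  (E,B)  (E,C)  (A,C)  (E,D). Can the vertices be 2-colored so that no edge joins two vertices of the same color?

The cycle C-E-H-C has length 3, which is odd, so the graph is not bipartite.

No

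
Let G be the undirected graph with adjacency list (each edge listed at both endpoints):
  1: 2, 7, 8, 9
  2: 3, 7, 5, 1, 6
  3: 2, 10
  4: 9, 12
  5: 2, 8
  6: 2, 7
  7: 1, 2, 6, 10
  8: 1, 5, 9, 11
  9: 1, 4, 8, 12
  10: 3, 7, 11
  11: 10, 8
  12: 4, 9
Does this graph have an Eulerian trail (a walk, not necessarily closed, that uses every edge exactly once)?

Yes

Degrees: 1:4, 2:5, 3:2, 4:2, 5:2, 6:2, 7:4, 8:4, 9:4, 10:3, 11:2, 12:2
Odd-degree vertices: 2, 10 (2 total).
The non-isolated vertices are connected and exactly 2 have odd degree, so an Eulerian trail exists (from 2 to 10).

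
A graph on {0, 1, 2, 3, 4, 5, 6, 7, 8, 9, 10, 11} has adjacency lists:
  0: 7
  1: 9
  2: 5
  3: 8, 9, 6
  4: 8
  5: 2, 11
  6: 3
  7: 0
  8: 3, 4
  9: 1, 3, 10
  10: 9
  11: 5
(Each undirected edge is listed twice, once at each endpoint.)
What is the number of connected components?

3

Component: {0, 7}
Component: {2, 5, 11}
Component: {1, 3, 4, 6, 8, 9, 10}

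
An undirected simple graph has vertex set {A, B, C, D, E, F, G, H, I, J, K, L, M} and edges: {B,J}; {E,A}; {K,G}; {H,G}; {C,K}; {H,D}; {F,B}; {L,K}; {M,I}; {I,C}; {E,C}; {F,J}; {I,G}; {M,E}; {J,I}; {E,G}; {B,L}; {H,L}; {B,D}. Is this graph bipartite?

No

J-F-B-J is an odd cycle (length 3), and a bipartite graph can contain only even cycles.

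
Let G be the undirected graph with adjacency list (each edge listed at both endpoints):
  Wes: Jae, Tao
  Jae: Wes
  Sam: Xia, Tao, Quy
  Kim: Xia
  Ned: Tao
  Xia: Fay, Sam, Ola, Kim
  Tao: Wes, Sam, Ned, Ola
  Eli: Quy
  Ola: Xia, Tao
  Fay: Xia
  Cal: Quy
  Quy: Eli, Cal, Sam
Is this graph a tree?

No

The graph has 12 vertices and 12 edges.
A tree on 12 vertices has exactly 11 edges; this graph has 12, so it contains a cycle and is not a tree.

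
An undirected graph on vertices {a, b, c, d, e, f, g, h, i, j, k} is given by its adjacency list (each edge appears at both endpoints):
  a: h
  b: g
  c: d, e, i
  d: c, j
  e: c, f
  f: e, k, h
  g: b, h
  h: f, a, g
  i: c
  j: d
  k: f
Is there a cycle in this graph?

The graph has 11 vertices, 10 edges, and 1 connected component.
A forest on 11 vertices with 1 component has exactly 10 edges, which matches — so no cycle.

No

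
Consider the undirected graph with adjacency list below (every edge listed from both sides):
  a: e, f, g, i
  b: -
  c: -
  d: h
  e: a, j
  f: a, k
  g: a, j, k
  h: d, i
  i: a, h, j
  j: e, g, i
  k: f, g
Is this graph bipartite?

A valid 2-coloring puts {b, c, d, e, f, g, i} on one side and {a, h, j, k} on the other; every edge crosses between the two sides.

Yes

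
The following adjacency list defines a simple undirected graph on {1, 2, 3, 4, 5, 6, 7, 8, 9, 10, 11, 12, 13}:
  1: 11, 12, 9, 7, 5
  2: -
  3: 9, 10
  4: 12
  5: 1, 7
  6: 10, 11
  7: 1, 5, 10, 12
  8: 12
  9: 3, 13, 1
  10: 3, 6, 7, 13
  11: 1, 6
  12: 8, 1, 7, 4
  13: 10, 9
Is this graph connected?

Component: {2}
Component: {1, 3, 4, 5, 6, 7, 8, 9, 10, 11, 12, 13}
There are 2 separate components, so the graph is not connected.

No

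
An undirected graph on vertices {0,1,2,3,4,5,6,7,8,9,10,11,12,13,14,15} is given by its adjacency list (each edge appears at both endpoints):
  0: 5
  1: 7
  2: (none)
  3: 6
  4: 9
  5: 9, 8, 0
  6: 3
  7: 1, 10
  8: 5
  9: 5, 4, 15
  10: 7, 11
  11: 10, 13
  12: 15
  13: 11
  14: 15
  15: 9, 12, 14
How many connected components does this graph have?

Component: {2}
Component: {3, 6}
Component: {1, 7, 10, 11, 13}
Component: {0, 4, 5, 8, 9, 12, 14, 15}

4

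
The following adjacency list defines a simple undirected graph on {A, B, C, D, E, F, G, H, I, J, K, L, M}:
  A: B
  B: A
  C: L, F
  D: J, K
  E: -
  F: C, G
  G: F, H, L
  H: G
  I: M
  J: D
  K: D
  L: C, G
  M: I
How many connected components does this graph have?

5

Component: {E}
Component: {A, B}
Component: {I, M}
Component: {D, J, K}
Component: {C, F, G, H, L}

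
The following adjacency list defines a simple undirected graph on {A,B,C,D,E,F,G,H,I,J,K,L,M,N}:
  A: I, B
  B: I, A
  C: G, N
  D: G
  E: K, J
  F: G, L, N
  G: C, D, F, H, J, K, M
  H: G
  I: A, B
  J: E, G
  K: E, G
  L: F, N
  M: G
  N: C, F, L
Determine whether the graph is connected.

No

Component: {A, B, I}
Component: {C, D, E, F, G, H, J, K, L, M, N}
No edge joins these 2 groups, so the graph is disconnected.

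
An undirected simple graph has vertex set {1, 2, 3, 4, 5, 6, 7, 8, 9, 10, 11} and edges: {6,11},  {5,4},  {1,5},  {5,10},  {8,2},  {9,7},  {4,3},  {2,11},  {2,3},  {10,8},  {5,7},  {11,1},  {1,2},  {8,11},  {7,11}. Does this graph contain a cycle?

The graph has 11 vertices, 15 edges, and 1 connected component.
One cycle is 5-10-8-2-3-4-5.

Yes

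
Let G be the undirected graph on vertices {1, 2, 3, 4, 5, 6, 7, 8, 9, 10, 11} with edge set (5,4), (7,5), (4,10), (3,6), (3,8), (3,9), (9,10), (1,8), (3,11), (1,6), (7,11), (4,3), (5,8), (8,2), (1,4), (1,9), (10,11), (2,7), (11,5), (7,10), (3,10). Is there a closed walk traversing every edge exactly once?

Degrees: 1:4, 2:2, 3:6, 4:4, 5:4, 6:2, 7:4, 8:4, 9:3, 10:5, 11:4
Vertices with odd degree: 9, 10. An Eulerian circuit requires all degrees even.

No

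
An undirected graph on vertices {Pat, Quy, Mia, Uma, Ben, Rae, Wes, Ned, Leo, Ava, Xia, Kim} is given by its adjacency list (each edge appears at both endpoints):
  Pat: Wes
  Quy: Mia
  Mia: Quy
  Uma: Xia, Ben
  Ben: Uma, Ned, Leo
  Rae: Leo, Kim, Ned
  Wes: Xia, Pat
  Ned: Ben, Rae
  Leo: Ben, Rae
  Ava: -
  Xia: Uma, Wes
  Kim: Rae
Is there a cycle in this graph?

The graph has 12 vertices, 10 edges, and 3 connected components.
Since 10 > 12 - 3, a cycle must exist; for instance Ben-Leo-Rae-Ned-Ben.

Yes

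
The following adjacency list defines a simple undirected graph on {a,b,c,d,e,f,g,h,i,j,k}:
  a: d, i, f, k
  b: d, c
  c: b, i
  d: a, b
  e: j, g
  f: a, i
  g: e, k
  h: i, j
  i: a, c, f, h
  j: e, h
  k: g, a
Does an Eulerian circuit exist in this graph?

Degrees: a:4, b:2, c:2, d:2, e:2, f:2, g:2, h:2, i:4, j:2, k:2
Every vertex has even degree and the edges form a single connected piece, so an Eulerian circuit exists.

Yes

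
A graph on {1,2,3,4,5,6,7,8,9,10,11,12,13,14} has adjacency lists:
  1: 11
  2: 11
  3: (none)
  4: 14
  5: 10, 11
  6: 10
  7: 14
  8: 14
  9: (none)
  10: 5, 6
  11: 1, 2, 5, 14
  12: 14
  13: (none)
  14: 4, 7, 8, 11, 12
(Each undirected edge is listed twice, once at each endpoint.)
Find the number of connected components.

Component: {3}
Component: {9}
Component: {13}
Component: {1, 2, 4, 5, 6, 7, 8, 10, 11, 12, 14}

4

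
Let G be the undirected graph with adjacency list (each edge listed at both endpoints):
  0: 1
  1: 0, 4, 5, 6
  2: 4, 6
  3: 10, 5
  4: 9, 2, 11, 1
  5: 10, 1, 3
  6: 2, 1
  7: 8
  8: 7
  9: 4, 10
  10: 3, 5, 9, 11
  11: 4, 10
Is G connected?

No

Component: {7, 8}
Component: {0, 1, 2, 3, 4, 5, 6, 9, 10, 11}
There are 2 separate components, so the graph is not connected.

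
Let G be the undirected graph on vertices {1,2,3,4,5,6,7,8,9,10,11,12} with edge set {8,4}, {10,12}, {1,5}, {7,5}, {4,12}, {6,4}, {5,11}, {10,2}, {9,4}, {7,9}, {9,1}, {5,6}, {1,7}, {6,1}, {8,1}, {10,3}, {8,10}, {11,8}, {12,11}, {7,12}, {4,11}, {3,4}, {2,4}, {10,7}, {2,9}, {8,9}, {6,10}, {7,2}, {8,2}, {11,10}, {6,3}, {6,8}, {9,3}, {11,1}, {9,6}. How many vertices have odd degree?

6

Degrees: 1:6, 2:5, 3:4, 4:7, 5:4, 6:7, 7:6, 8:7, 9:7, 10:7, 11:6, 12:4
Odd-degree vertices: 2, 4, 6, 8, 9, 10.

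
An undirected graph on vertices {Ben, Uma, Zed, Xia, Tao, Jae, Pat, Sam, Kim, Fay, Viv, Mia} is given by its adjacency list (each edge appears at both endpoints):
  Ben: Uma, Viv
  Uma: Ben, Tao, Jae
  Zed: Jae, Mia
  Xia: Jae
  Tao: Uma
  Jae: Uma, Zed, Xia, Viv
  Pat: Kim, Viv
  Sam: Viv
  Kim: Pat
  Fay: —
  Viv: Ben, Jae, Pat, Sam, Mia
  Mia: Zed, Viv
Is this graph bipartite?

A valid 2-coloring puts {Uma, Zed, Xia, Kim, Fay, Viv} on one side and {Ben, Tao, Jae, Pat, Sam, Mia} on the other; every edge crosses between the two sides.

Yes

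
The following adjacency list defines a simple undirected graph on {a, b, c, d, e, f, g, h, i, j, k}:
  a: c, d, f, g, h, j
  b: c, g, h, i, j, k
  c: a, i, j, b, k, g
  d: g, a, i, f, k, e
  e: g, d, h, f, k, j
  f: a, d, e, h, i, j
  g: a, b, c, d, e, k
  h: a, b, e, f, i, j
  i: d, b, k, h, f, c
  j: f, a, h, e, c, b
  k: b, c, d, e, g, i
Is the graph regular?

Degrees: a:6, b:6, c:6, d:6, e:6, f:6, g:6, h:6, i:6, j:6, k:6
Every vertex has degree 6, so the graph is 6-regular.

Yes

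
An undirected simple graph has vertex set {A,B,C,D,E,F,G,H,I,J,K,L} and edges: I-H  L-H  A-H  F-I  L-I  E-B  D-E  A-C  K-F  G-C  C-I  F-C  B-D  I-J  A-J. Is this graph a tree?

No

|V| = 12, |E| = 15.
It splits into 2 components, so it cannot be a tree.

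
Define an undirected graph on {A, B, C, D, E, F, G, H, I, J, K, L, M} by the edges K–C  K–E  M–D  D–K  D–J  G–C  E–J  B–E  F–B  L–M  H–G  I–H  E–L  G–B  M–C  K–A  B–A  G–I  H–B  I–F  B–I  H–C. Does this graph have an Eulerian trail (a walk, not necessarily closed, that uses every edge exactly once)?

Yes

Degrees: A:2, B:6, C:4, D:3, E:4, F:2, G:4, H:4, I:4, J:2, K:4, L:2, M:3
Odd-degree vertices: D, M (2 total).
With 2 odd-degree vertices and all edges in one connected piece, an Eulerian trail exists (from D to M).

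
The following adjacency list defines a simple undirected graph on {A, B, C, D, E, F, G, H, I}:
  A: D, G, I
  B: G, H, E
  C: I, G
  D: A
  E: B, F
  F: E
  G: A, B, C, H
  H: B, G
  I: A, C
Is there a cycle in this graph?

Yes

The graph has 9 vertices, 10 edges, and 1 connected component.
One cycle is G-B-H-G.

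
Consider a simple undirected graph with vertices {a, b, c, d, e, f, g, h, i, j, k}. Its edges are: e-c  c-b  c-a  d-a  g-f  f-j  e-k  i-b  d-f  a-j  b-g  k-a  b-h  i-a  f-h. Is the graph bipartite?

Color {c, d, g, h, i, j, k} black and {a, b, e, f} white. No edge joins two same-colored vertices, so the graph is bipartite.

Yes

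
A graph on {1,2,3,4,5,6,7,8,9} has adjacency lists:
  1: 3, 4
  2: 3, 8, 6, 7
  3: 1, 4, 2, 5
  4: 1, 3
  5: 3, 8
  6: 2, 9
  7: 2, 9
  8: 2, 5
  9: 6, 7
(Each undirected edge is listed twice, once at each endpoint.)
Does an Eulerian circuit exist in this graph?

Yes

Degrees: 1:2, 2:4, 3:4, 4:2, 5:2, 6:2, 7:2, 8:2, 9:2
Every vertex has even degree and the edges form a single connected piece, so an Eulerian circuit exists.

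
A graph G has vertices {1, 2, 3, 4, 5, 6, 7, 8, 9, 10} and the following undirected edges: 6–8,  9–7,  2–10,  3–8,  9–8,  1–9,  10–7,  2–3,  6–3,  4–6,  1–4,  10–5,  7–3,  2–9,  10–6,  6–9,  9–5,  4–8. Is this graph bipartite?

No

The cycle 9-8-6-9 has length 3, which is odd, so the graph is not bipartite.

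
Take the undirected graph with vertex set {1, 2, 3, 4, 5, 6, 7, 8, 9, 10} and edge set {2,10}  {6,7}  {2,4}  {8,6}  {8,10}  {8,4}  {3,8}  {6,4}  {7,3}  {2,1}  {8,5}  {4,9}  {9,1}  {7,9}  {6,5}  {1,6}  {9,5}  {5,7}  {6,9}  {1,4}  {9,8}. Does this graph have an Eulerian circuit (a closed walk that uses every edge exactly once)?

Degrees: 1:4, 2:3, 3:2, 4:5, 5:4, 6:6, 7:4, 8:6, 9:6, 10:2
Vertices with odd degree: 2, 4. An Eulerian circuit requires all degrees even.

No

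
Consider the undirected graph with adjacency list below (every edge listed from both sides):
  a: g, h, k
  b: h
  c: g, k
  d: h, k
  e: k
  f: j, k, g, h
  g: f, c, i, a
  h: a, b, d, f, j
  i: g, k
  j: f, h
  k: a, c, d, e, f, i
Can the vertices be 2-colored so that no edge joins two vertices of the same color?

f-j-h-f is an odd cycle (length 3), and a bipartite graph can contain only even cycles.

No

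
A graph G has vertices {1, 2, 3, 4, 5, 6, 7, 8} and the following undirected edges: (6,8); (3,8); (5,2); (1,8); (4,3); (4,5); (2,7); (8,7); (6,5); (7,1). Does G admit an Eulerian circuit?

No

Degrees: 1:2, 2:2, 3:2, 4:2, 5:3, 6:2, 7:3, 8:4
5, 7 have odd degree; an Eulerian circuit needs every degree to be even, so none exists.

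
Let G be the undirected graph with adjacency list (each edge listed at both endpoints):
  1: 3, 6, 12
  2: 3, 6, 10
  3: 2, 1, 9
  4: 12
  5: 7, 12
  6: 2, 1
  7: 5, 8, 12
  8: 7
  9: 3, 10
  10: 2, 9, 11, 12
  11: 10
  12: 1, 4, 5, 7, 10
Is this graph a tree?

No

|V| = 12, |E| = 15.
A tree on 12 vertices has exactly 11 edges; this graph has 15, so it contains a cycle and is not a tree.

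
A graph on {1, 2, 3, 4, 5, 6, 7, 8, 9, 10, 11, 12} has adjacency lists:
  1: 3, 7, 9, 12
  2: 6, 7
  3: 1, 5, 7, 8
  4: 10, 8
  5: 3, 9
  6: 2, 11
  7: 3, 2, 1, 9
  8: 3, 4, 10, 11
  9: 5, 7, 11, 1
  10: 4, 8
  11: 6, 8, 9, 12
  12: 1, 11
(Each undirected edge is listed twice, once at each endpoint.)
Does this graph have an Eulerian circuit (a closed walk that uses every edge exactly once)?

Yes

Degrees: 1:4, 2:2, 3:4, 4:2, 5:2, 6:2, 7:4, 8:4, 9:4, 10:2, 11:4, 12:2
All degrees are even and the non-isolated vertices are connected — an Eulerian circuit exists.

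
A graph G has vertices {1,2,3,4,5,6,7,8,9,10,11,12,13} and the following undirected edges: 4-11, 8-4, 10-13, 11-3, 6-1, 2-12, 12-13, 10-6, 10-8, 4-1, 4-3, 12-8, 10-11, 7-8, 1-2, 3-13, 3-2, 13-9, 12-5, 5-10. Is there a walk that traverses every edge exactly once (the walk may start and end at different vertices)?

No

Degrees: 1:3, 2:3, 3:4, 4:4, 5:2, 6:2, 7:1, 8:4, 9:1, 10:5, 11:3, 12:4, 13:4
Odd-degree vertices: 1, 2, 7, 9, 10, 11 (6 total).
An Eulerian trail requires 0 or 2 odd-degree vertices; here there are 6.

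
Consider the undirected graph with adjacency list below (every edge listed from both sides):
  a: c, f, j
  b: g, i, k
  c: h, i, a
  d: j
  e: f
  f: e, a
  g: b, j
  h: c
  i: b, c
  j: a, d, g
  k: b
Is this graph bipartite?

Yes

A valid 2-coloring puts {b, c, f, j} on one side and {a, d, e, g, h, i, k} on the other; every edge crosses between the two sides.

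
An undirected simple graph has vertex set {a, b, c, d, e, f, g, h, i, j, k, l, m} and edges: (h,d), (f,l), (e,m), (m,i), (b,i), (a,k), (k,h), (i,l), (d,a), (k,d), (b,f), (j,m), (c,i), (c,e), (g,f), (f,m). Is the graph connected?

Component: {a, d, h, k}
Component: {b, c, e, f, g, i, j, l, m}
No edge joins these 2 groups, so the graph is disconnected.

No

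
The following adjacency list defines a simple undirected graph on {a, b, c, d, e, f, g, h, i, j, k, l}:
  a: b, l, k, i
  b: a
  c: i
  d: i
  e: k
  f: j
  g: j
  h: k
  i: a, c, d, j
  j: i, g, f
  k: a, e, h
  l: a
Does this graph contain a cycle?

|V| = 12, |E| = 11, number of components = 1.
A forest on 12 vertices with 1 component has exactly 11 edges, which matches — so no cycle.

No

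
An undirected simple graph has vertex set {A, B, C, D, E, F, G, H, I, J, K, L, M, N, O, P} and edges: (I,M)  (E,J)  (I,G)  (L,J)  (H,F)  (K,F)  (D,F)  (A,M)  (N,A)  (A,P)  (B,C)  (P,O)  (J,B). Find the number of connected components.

3

Component: {D, F, H, K}
Component: {B, C, E, J, L}
Component: {A, G, I, M, N, O, P}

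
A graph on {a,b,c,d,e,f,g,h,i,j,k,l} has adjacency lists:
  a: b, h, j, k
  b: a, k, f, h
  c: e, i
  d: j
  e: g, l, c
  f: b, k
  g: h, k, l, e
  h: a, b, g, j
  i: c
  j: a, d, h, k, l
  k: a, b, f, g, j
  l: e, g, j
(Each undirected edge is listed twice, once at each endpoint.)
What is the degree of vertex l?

Neighbors of l: e, g, j.

3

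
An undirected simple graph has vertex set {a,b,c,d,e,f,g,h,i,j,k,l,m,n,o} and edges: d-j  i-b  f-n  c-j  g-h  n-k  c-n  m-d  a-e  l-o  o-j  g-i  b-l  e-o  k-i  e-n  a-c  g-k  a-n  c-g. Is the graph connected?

Yes

A breadth-first search from a visits a, e, n, c, o, f, k, j, g, l, i, d, h, b, m — all 15 vertices — so the graph is connected.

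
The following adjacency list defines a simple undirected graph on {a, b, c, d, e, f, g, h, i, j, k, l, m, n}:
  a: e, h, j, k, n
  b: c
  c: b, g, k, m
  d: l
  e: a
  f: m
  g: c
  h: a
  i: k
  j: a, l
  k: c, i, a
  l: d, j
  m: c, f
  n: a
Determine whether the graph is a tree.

Yes

The graph has 14 vertices and 13 edges.
Connected and |E| = |V| - 1, which characterizes a tree.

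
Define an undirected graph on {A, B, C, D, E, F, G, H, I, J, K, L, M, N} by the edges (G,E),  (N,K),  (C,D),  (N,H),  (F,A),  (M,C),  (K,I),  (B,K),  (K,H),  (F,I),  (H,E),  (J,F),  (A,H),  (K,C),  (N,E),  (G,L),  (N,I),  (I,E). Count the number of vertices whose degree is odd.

Degrees: A:2, B:1, C:3, D:1, E:4, F:3, G:2, H:4, I:4, J:1, K:5, L:1, M:1, N:4
Odd-degree vertices: B, C, D, F, J, K, L, M.

8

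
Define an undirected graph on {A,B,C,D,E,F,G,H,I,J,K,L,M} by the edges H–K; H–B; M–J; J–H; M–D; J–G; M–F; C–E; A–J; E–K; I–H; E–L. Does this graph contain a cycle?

No

|V| = 13, |E| = 12, number of components = 1.
Since 12 = 13 - 1, the graph is a forest and contains no cycle.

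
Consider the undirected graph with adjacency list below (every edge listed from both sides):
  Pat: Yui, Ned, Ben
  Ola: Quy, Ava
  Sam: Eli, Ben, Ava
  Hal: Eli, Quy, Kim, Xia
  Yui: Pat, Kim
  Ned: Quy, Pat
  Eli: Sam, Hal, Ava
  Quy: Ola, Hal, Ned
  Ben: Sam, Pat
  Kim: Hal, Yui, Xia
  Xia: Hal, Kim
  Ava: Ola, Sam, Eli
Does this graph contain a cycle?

Yes

The graph has 12 vertices, 16 edges, and 1 connected component.
One cycle is Sam-Ava-Eli-Sam.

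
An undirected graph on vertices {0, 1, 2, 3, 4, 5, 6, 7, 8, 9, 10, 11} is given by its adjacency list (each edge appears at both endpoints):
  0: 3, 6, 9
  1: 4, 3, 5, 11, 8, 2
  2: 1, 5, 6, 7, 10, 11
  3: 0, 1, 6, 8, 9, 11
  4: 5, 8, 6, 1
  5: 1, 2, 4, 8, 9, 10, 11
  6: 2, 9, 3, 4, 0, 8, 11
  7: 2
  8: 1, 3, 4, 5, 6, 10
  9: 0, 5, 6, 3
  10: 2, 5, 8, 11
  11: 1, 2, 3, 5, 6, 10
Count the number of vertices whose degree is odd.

Degrees: 0:3, 1:6, 2:6, 3:6, 4:4, 5:7, 6:7, 7:1, 8:6, 9:4, 10:4, 11:6
Odd-degree vertices: 0, 5, 6, 7.

4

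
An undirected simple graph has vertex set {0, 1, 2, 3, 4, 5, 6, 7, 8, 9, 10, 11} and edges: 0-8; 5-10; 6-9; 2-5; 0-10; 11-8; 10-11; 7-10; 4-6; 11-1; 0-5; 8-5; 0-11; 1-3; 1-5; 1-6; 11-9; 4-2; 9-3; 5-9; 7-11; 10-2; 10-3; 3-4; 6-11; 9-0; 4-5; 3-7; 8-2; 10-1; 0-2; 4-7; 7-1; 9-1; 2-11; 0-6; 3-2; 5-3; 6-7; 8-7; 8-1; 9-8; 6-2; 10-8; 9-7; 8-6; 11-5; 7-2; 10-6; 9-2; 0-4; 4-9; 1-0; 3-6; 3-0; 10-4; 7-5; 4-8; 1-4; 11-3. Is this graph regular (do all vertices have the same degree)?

Degrees: 0:10, 1:10, 2:10, 3:10, 4:10, 5:10, 6:10, 7:10, 8:10, 9:10, 10:10, 11:10
Every vertex has degree 10, so the graph is 10-regular.

Yes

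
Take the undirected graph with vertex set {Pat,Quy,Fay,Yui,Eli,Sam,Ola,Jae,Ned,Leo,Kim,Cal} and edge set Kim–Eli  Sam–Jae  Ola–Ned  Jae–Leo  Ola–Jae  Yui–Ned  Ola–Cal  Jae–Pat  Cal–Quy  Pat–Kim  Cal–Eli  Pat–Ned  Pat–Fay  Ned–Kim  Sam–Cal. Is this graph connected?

Yes

A breadth-first search from Pat visits Pat, Jae, Fay, Kim, Ned, Ola, Leo, Sam, Eli, Yui, Cal, Quy — all 12 vertices — so the graph is connected.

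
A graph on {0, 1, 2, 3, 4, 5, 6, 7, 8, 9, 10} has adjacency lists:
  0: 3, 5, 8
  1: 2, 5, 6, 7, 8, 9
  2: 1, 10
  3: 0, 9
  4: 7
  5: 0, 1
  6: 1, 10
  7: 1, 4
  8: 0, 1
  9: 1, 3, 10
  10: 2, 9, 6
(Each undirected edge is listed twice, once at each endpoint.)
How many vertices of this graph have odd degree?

4

Degrees: 0:3, 1:6, 2:2, 3:2, 4:1, 5:2, 6:2, 7:2, 8:2, 9:3, 10:3
Odd-degree vertices: 0, 4, 9, 10.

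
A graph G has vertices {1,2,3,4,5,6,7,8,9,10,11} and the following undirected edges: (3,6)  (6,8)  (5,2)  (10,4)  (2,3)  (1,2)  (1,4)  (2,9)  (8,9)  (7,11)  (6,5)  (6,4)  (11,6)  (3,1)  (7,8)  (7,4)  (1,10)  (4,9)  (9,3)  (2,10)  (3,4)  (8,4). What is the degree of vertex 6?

Neighbors of 6: 3, 4, 5, 8, 11.

5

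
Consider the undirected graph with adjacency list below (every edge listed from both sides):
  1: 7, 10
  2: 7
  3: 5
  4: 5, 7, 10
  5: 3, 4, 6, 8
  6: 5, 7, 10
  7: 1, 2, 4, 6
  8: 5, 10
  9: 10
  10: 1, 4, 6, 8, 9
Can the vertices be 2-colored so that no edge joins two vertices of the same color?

Color {5, 7, 10} black and {1, 2, 3, 4, 6, 8, 9} white. No edge joins two same-colored vertices, so the graph is bipartite.

Yes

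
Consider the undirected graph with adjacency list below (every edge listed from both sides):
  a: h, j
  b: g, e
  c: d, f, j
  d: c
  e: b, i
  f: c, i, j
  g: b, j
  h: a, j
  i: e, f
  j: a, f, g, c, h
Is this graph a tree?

No

The graph has 10 vertices and 12 edges.
Connected but with 12 > 9 edges, so it has a cycle and is not a tree.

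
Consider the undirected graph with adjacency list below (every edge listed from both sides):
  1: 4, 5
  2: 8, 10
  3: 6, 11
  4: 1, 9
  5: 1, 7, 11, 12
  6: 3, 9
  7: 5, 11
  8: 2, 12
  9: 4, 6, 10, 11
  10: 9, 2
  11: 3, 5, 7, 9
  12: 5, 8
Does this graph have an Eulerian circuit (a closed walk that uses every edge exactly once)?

Degrees: 1:2, 2:2, 3:2, 4:2, 5:4, 6:2, 7:2, 8:2, 9:4, 10:2, 11:4, 12:2
All degrees are even and the non-isolated vertices are connected — an Eulerian circuit exists.

Yes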